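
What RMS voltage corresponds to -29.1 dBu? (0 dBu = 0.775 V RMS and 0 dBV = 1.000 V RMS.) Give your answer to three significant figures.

V = 0.775 V × 10^(-29.1/20).
= 0.775 × 0.03508 = 0.0272 V.

0.0272 V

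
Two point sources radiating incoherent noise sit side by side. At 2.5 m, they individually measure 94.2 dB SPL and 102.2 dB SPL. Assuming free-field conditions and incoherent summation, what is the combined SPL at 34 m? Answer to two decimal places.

80.17 dB SPL

Combined at 2.5 m: 10·log₁₀(10^(94.2/10)+10^(102.2/10)) = 102.839 dB SPL.
Then apply −20·log₁₀(34/2.5) = -22.671 dB → 80.17 dB SPL.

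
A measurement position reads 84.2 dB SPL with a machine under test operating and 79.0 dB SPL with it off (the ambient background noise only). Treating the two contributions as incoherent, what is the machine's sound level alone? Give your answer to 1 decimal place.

Remove the background by subtracting linear intensities:
L_src = 10·log₁₀(10^(84.2/10) − 10^(79.0/10)) = 10·log₁₀(183600000) = 82.6 dB SPL.

82.6 dB SPL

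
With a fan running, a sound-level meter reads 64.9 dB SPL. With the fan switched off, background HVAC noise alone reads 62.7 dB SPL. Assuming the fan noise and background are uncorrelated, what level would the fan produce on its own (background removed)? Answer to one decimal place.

60.9 dB SPL

Background correction is a power subtraction:
L_src = 10·log₁₀(10^(64.9/10) − 10^(62.7/10)) = 10·log₁₀(1228000) = 60.9 dB SPL.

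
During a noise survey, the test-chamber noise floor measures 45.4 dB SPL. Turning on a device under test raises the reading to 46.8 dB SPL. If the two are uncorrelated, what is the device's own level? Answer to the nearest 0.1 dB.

Remove the background by subtracting linear intensities:
L_src = 10·log₁₀(10^(46.8/10) − 10^(45.4/10)) = 10·log₁₀(13190) = 41.2 dB SPL.

41.2 dB SPL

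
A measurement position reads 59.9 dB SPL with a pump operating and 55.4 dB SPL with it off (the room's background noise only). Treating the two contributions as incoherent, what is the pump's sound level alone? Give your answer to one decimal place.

Remove the background by subtracting linear intensities:
L_src = 10·log₁₀(10^(59.9/10) − 10^(55.4/10)) = 10·log₁₀(630500) = 58.0 dB SPL.

58.0 dB SPL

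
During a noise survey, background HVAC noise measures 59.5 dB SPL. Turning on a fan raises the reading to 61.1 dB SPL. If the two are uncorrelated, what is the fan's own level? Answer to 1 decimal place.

56.0 dB SPL

Background correction is a power subtraction:
L_src = 10·log₁₀(10^(61.1/10) − 10^(59.5/10)) = 10·log₁₀(397000) = 56.0 dB SPL.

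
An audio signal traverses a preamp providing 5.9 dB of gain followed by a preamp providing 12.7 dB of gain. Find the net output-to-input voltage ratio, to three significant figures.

Net gain = 5.9 + 12.7 = 18.6 dB.
Voltage ratio = 10^(18.6/20) = 8.51.

8.51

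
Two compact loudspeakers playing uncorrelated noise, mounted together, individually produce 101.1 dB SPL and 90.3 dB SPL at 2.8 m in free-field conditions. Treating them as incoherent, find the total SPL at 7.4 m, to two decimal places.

93.01 dB SPL

Combined at 2.8 m: 10·log₁₀(10^(101.1/10)+10^(90.3/10)) = 101.447 dB SPL.
Then apply −20·log₁₀(7.4/2.8) = -8.441 dB → 93.01 dB SPL.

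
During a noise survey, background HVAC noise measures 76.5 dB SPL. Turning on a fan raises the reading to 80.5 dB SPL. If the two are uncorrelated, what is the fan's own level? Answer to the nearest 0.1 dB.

Subtract intensities: L_src = 10·log₁₀(10^(L_total/10) − 10^(L_bg/10)).
L_src = 10·log₁₀(10^(80.5/10) − 10^(76.5/10)) = 10·log₁₀(67530000) = 78.3 dB SPL.

78.3 dB SPL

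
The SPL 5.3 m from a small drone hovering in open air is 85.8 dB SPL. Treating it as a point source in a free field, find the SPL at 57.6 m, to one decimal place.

Free-field point source: level drops by 20·log₁₀ of the distance ratio.
ΔL = −20·log₁₀(57.6/5.3) = -20.72 dB, so L₂ = 85.8 + (-20.72) = 65.1 dB SPL.

65.1 dB SPL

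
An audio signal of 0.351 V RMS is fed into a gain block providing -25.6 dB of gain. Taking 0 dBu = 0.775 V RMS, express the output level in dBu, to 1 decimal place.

Input level: 20·log₁₀(0.351/0.775) = -6.88 dBu.
Output: -6.88 − 25.6 = -32.5 dBu.

-32.5 dBu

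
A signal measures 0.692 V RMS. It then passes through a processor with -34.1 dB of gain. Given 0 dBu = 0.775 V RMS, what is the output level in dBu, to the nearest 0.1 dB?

-35.1 dBu

Input level: 20·log₁₀(0.692/0.775) = -0.98 dBu.
Output: -0.98 − 34.1 = -35.1 dBu.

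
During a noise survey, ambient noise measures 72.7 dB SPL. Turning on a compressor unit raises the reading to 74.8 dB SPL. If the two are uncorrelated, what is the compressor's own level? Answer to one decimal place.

Subtract intensities: L_src = 10·log₁₀(10^(L_total/10) − 10^(L_bg/10)).
L_src = 10·log₁₀(10^(74.8/10) − 10^(72.7/10)) = 10·log₁₀(11580000) = 70.6 dB SPL.

70.6 dB SPL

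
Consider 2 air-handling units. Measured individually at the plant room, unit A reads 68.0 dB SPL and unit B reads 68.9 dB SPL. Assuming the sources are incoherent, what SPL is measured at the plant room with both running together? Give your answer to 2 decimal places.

Add the sources as powers (linear), then convert back to dB:
L_total = 10·log₁₀(10^(68.0/10) + 10^(68.9/10)) = 10·log₁₀(14070000) = 71.48 dB SPL.

71.48 dB SPL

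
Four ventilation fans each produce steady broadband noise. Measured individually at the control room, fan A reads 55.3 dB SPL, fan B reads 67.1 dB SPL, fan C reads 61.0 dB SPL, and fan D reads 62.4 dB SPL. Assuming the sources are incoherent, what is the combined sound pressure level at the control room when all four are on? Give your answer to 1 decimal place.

69.3 dB SPL

Uncorrelated sources add in intensity (power), not in dB.
L_total = 10·log₁₀(10^(55.3/10) + 10^(67.1/10) + 10^(61.0/10) + 10^(62.4/10)) = 10·log₁₀(8464000) = 69.3 dB SPL.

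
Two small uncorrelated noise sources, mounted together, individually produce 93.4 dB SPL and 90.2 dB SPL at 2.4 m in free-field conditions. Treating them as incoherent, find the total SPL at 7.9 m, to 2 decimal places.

84.75 dB SPL

Combined at 2.4 m: 10·log₁₀(10^(93.4/10)+10^(90.2/10)) = 95.099 dB SPL.
Then apply −20·log₁₀(7.9/2.4) = -10.348 dB → 84.75 dB SPL.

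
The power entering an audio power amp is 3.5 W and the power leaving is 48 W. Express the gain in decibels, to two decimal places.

11.37 dB

Power ratio → dB uses the 10·log₁₀ form:
10·log₁₀(48/3.5) = 10·log₁₀(13.71) = 11.37 dB.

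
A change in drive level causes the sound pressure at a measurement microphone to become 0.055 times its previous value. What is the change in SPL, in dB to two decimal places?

SPL change from a pressure ratio uses the 20·log₁₀ form:
20·log₁₀(0.055) = -25.19 dB.

-25.19 dB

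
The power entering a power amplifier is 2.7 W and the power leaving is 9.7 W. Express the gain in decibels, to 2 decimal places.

5.55 dB

Power is a power quantity, so gain = 10·log₁₀(P_out/P_in).
10·log₁₀(9.7/2.7) = 10·log₁₀(3.593) = 5.55 dB.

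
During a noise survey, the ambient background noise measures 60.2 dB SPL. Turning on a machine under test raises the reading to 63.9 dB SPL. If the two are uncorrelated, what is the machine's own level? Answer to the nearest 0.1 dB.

Subtract intensities: L_src = 10·log₁₀(10^(L_total/10) − 10^(L_bg/10)).
L_src = 10·log₁₀(10^(63.9/10) − 10^(60.2/10)) = 10·log₁₀(1408000) = 61.5 dB SPL.

61.5 dB SPL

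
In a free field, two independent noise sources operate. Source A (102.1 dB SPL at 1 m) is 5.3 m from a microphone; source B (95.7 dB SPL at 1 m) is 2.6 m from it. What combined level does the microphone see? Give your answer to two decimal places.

At the listener: L_A = 102.1 − 20·log₁₀(5.3) = 87.614 dB; L_B = 95.7 − 20·log₁₀(2.6) = 87.401 dB.
Combined: 10·log₁₀(10^(87.614/10)+10^(87.401/10)) = 90.52 dB SPL.

90.52 dB SPL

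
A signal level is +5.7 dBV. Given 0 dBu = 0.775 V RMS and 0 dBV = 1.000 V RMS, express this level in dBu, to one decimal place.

+7.9 dBu

The offset between the scales is 20·log₁₀(0.775/1.000) = −2.214 dB.
So dBu = +5.7 + 2.214 = +7.9 dBu.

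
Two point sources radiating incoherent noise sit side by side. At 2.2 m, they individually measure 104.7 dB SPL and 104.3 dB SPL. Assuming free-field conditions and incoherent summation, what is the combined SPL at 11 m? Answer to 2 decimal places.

Combined at 2.2 m: 10·log₁₀(10^(104.7/10)+10^(104.3/10)) = 107.515 dB SPL.
Then apply −20·log₁₀(11/2.2) = -13.979 dB → 93.54 dB SPL.

93.54 dB SPL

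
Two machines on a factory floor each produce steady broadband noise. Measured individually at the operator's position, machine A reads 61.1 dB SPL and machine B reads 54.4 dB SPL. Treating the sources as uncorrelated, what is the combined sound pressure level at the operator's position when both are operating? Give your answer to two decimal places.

61.94 dB SPL

Uncorrelated sources add in intensity (power), not in dB.
L_total = 10·log₁₀(10^(61.1/10) + 10^(54.4/10)) = 10·log₁₀(1564000) = 61.94 dB SPL.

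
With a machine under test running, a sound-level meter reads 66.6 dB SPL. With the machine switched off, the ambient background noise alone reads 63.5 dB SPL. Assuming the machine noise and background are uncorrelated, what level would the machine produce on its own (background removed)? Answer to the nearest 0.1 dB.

63.7 dB SPL

Remove the background by subtracting linear intensities:
L_src = 10·log₁₀(10^(66.6/10) − 10^(63.5/10)) = 10·log₁₀(2332000) = 63.7 dB SPL.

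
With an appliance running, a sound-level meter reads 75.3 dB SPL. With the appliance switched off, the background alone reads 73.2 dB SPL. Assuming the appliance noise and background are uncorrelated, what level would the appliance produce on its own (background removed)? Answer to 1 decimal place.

Remove the background by subtracting linear intensities:
L_src = 10·log₁₀(10^(75.3/10) − 10^(73.2/10)) = 10·log₁₀(12990000) = 71.1 dB SPL.

71.1 dB SPL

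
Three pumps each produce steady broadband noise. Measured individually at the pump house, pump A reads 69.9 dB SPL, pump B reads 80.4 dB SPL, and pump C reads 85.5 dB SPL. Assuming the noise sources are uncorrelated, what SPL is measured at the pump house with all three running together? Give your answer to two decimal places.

Incoherent sources sum as intensities:
L_total = 10·log₁₀(10^(69.9/10) + 10^(80.4/10) + 10^(85.5/10)) = 10·log₁₀(474200000) = 86.76 dB SPL.

86.76 dB SPL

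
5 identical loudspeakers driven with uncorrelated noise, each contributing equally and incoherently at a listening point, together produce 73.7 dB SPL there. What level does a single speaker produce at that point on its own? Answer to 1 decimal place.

5 equal incoherent sources add 10·log₁₀(5) = 6.99 dB over one source.
L_one = 73.7 − 6.99 = 66.7 dB SPL.

66.7 dB SPL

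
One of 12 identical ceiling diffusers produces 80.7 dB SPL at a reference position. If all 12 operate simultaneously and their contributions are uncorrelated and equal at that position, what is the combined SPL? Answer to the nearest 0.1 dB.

12 equal incoherent sources raise the level by 10·log₁₀(12) = 10.79 dB.
L_total = 80.7 + 10.79 = 91.5 dB SPL.

91.5 dB SPL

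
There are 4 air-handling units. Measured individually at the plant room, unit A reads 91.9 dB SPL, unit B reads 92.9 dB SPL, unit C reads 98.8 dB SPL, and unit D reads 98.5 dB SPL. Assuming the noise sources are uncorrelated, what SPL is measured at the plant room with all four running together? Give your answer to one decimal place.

102.6 dB SPL

Uncorrelated sources add in intensity (power), not in dB.
L_total = 10·log₁₀(10^(91.9/10) + 10^(92.9/10) + 10^(98.8/10) + 10^(98.5/10)) = 10·log₁₀(18164000000) = 102.6 dB SPL.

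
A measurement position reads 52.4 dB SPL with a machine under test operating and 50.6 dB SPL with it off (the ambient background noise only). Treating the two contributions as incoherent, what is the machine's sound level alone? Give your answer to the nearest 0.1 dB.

Remove the background by subtracting linear intensities:
L_src = 10·log₁₀(10^(52.4/10) − 10^(50.6/10)) = 10·log₁₀(58960) = 47.7 dB SPL.

47.7 dB SPL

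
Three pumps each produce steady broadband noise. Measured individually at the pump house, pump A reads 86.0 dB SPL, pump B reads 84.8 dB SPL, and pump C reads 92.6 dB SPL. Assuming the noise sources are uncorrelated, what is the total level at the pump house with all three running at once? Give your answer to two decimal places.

Incoherent sources sum as intensities:
L_total = 10·log₁₀(10^(86.0/10) + 10^(84.8/10) + 10^(92.6/10)) = 10·log₁₀(2520000000) = 94.01 dB SPL.

94.01 dB SPL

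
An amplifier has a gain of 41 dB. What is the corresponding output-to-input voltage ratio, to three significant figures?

Voltage ratio = 10^(dB/20).
10^(41/20) = 10^(2.050) = 112.

112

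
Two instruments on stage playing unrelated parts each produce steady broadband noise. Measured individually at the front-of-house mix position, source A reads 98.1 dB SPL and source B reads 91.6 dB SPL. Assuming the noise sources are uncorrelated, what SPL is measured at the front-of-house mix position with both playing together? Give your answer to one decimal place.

Add the sources as powers (linear), then convert back to dB:
L_total = 10·log₁₀(10^(98.1/10) + 10^(91.6/10)) = 10·log₁₀(7902000000) = 99.0 dB SPL.

99.0 dB SPL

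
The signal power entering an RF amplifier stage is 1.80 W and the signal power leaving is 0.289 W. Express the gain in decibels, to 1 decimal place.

Power is a power quantity, so gain = 10·log₁₀(P_out/P_in).
10·log₁₀(0.289/1.80) = 10·log₁₀(0.1606) = -7.9 dB.

-7.9 dB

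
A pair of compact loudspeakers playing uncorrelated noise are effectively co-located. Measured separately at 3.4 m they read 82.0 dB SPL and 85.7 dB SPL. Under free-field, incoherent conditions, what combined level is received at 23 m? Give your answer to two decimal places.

Combined at 3.4 m: 10·log₁₀(10^(82.0/10)+10^(85.7/10)) = 87.243 dB SPL.
Then apply −20·log₁₀(23/3.4) = -16.605 dB → 70.64 dB SPL.

70.64 dB SPL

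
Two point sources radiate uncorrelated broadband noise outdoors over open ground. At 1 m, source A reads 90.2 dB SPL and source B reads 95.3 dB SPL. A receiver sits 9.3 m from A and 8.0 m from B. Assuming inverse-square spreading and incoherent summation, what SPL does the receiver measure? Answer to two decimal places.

78.13 dB SPL

At the listener: L_A = 90.2 − 20·log₁₀(9.3) = 70.830 dB; L_B = 95.3 − 20·log₁₀(8.0) = 77.238 dB.
Combined: 10·log₁₀(10^(70.830/10)+10^(77.238/10)) = 78.13 dB SPL.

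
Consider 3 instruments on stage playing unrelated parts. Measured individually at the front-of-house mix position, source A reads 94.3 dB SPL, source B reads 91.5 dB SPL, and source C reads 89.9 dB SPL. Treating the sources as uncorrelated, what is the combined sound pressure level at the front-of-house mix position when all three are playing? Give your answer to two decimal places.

Incoherent sources sum as intensities:
L_total = 10·log₁₀(10^(94.3/10) + 10^(91.5/10) + 10^(89.9/10)) = 10·log₁₀(5081000000) = 97.06 dB SPL.

97.06 dB SPL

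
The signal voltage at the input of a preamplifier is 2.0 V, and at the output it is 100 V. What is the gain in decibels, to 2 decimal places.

Voltage ratio → dB uses the 20·log₁₀ form:
20·log₁₀(100/2.0) = 20·log₁₀(50.00) = 33.98 dB.

33.98 dB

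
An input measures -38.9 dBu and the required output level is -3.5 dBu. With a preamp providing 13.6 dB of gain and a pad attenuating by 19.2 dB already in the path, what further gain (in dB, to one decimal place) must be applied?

41.0 dB

The required make-up gain is the shortfall in the dB sum.
G = -3.5 − (-38.9) − 13.6 + 19.2 = 41.0 dB.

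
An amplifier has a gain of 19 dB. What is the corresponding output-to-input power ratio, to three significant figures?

Power ratio = 10^(dB/10).
10^(19/10) = 10^(1.900) = 79.4.

79.4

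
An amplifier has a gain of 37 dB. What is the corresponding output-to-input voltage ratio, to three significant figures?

Voltage ratio = 10^(dB/20).
10^(37/20) = 10^(1.850) = 70.8.

70.8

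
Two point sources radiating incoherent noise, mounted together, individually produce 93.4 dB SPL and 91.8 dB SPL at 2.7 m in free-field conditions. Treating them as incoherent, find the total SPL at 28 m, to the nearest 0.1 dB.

Combined at 2.7 m: 10·log₁₀(10^(93.4/10)+10^(91.8/10)) = 95.68 dB SPL.
Then apply −20·log₁₀(28/2.7) = -20.32 dB → 75.4 dB SPL.

75.4 dB SPL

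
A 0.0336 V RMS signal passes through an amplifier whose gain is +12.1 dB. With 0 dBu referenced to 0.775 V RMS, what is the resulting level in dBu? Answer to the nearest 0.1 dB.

-15.2 dBu

Input level: 20·log₁₀(0.0336/0.775) = -27.26 dBu.
Output: -27.26 + 12.1 = -15.2 dBu.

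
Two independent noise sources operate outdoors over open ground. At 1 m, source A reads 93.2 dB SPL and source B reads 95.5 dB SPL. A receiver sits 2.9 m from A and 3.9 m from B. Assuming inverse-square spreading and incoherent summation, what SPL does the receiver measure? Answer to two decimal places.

At the listener: L_A = 93.2 − 20·log₁₀(2.9) = 83.952 dB; L_B = 95.5 − 20·log₁₀(3.9) = 83.679 dB.
Combined: 10·log₁₀(10^(83.952/10)+10^(83.679/10)) = 86.83 dB SPL.

86.83 dB SPL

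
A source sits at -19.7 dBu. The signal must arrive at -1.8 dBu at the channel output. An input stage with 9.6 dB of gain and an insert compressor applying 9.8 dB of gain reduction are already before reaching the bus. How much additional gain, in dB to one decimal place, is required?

18.1 dB

The required make-up gain is the shortfall in the dB sum.
G = -1.8 − (-19.7) − 9.6 + 9.8 = 18.1 dB.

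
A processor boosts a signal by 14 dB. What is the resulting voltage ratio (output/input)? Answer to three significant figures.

Voltage ratio = 10^(dB/20).
10^(14/20) = 10^(0.7000) = 5.01.

5.01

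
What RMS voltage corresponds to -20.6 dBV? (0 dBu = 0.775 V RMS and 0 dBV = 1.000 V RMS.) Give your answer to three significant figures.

0.0933 V

V = 1.000 V × 10^(-20.6/20).
= 1.000 × 0.09333 = 0.0933 V.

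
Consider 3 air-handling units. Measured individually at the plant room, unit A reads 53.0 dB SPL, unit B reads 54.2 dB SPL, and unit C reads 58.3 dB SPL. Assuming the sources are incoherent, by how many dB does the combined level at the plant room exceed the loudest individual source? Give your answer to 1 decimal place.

Add the sources as powers (linear), then convert back to dB:
L_total = 10·log₁₀(10^(53.0/10) + 10^(54.2/10) + 10^(58.3/10)) = 60.56 dB SPL.
Excess over the loudest (58.3 dB): 60.56 − 58.3 = 2.3 dB.

2.3 dB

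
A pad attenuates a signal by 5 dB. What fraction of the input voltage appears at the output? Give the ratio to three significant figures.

0.562

Voltage ratio = 10^(dB/20).
10^(-5/20) = 10^(-0.2500) = 0.562.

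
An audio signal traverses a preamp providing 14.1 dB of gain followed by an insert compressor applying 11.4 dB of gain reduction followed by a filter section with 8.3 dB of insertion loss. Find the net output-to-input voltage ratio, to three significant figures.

Net gain = 14.1 + (−11.4) + (−8.3) = -5.6 dB.
Voltage ratio = 10^(-5.6/20) = 0.525.

0.525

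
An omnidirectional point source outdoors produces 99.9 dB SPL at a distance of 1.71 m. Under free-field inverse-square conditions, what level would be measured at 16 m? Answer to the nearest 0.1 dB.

Inverse-square spreading gives ΔL = −20·log₁₀(d₂/d₁).
ΔL = −20·log₁₀(16/1.71) = -19.42 dB, so L₂ = 99.9 + (-19.42) = 80.5 dB SPL.

80.5 dB SPL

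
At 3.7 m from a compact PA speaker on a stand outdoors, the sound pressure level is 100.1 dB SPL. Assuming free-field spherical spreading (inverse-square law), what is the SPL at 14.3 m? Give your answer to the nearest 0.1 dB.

88.4 dB SPL

Free-field point source: level drops by 20·log₁₀ of the distance ratio.
ΔL = −20·log₁₀(14.3/3.7) = -11.74 dB, so L₂ = 100.1 + (-11.74) = 88.4 dB SPL.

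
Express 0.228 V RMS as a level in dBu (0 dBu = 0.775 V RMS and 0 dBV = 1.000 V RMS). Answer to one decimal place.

-10.6 dBu

dBu = 20·log₁₀(V / 0.775 V).
20·log₁₀(0.228/0.775) = -10.6 dBu.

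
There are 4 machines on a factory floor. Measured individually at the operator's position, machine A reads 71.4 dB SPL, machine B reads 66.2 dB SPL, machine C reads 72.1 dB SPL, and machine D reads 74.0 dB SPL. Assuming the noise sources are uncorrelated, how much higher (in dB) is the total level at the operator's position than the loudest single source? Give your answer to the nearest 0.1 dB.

3.7 dB

Add the sources as powers (linear), then convert back to dB:
L_total = 10·log₁₀(10^(71.4/10) + 10^(66.2/10) + 10^(72.1/10) + 10^(74.0/10)) = 77.73 dB SPL.
Excess over the loudest (74.0 dB): 77.73 − 74.0 = 3.7 dB.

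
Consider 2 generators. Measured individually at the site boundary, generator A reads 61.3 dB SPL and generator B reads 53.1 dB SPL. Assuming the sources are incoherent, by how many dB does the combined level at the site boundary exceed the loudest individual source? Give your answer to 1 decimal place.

Add the sources as powers (linear), then convert back to dB:
L_total = 10·log₁₀(10^(61.3/10) + 10^(53.1/10)) = 61.91 dB SPL.
Excess over the loudest (61.3 dB): 61.91 − 61.3 = 0.6 dB.

0.6 dB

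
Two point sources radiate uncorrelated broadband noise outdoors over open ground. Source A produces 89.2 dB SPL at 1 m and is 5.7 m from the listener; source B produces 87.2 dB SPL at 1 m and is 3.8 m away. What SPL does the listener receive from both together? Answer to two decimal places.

At the listener: L_A = 89.2 − 20·log₁₀(5.7) = 74.083 dB; L_B = 87.2 − 20·log₁₀(3.8) = 75.604 dB.
Combined: 10·log₁₀(10^(74.083/10)+10^(75.604/10)) = 77.92 dB SPL.

77.92 dB SPL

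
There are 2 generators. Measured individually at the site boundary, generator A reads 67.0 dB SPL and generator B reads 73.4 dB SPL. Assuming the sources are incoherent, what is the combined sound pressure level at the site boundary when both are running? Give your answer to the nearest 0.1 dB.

74.3 dB SPL

Add the sources as powers (linear), then convert back to dB:
L_total = 10·log₁₀(10^(67.0/10) + 10^(73.4/10)) = 10·log₁₀(26890000) = 74.3 dB SPL.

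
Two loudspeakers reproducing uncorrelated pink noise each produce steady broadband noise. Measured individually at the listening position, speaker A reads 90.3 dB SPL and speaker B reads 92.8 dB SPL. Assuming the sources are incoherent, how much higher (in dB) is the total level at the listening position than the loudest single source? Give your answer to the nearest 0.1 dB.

1.9 dB

Add the sources as powers (linear), then convert back to dB:
L_total = 10·log₁₀(10^(90.3/10) + 10^(92.8/10)) = 94.74 dB SPL.
Excess over the loudest (92.8 dB): 94.74 − 92.8 = 1.9 dB.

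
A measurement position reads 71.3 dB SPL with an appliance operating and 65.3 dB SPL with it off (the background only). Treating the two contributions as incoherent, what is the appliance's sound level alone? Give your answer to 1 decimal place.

70.0 dB SPL

Background correction is a power subtraction:
L_src = 10·log₁₀(10^(71.3/10) − 10^(65.3/10)) = 10·log₁₀(10100000) = 70.0 dB SPL.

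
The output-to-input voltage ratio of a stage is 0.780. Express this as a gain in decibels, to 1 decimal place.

Voltage is an amplitude quantity, so gain = 20·log₁₀(V_out/V_in).
20·log₁₀(0.780) = -2.2 dB.

-2.2 dB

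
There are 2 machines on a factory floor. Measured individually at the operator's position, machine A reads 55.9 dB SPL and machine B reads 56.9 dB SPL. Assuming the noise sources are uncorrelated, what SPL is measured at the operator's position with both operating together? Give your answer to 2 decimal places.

Incoherent sources sum as intensities:
L_total = 10·log₁₀(10^(55.9/10) + 10^(56.9/10)) = 10·log₁₀(878800) = 59.44 dB SPL.

59.44 dB SPL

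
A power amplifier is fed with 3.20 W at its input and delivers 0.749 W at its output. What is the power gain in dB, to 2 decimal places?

For a power ratio, dB = 10·log₁₀(P₂/P₁).
10·log₁₀(0.749/3.20) = 10·log₁₀(0.2341) = -6.31 dB.

-6.31 dB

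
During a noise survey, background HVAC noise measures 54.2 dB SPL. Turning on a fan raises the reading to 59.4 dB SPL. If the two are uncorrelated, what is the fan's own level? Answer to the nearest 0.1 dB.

Remove the background by subtracting linear intensities:
L_src = 10·log₁₀(10^(59.4/10) − 10^(54.2/10)) = 10·log₁₀(607900) = 57.8 dB SPL.

57.8 dB SPL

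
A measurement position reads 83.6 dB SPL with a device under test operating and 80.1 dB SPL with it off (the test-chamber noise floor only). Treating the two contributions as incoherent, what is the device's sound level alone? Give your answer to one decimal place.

Subtract intensities: L_src = 10·log₁₀(10^(L_total/10) − 10^(L_bg/10)).
L_src = 10·log₁₀(10^(83.6/10) − 10^(80.1/10)) = 10·log₁₀(126800000) = 81.0 dB SPL.

81.0 dB SPL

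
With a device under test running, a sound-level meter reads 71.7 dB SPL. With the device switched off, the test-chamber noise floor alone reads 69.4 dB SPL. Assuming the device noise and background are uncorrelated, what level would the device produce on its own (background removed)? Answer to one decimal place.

67.8 dB SPL

Remove the background by subtracting linear intensities:
L_src = 10·log₁₀(10^(71.7/10) − 10^(69.4/10)) = 10·log₁₀(6081000) = 67.8 dB SPL.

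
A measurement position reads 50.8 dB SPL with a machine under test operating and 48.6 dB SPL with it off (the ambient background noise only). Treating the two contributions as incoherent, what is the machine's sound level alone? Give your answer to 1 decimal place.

Remove the background by subtracting linear intensities:
L_src = 10·log₁₀(10^(50.8/10) − 10^(48.6/10)) = 10·log₁₀(47780) = 46.8 dB SPL.

46.8 dB SPL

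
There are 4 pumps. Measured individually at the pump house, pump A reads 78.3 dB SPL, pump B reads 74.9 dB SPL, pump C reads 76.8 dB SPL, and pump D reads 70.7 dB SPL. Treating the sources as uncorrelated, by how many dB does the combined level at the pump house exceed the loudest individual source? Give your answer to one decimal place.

Add the sources as powers (linear), then convert back to dB:
L_total = 10·log₁₀(10^(78.3/10) + 10^(74.9/10) + 10^(76.8/10) + 10^(70.7/10)) = 81.99 dB SPL.
Excess over the loudest (78.3 dB): 81.99 − 78.3 = 3.7 dB.

3.7 dB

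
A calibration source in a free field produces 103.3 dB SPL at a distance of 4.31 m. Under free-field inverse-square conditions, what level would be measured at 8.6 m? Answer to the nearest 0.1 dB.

Free-field point source: level drops by 20·log₁₀ of the distance ratio.
ΔL = −20·log₁₀(8.6/4.31) = -6.00 dB, so L₂ = 103.3 + (-6.00) = 97.3 dB SPL.

97.3 dB SPL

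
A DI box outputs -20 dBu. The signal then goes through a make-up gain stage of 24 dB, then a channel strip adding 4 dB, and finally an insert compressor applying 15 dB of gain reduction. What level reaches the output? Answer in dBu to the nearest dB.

-7 dBu

Gain stages sum in dB:
-20 + 24 + 4 − 15 = -7 dBu.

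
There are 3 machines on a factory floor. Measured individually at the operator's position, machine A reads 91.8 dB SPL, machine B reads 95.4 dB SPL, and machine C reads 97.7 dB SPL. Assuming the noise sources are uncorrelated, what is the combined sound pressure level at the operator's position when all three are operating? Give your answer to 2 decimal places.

Add the sources as powers (linear), then convert back to dB:
L_total = 10·log₁₀(10^(91.8/10) + 10^(95.4/10) + 10^(97.7/10)) = 10·log₁₀(10869000000) = 100.36 dB SPL.

100.36 dB SPL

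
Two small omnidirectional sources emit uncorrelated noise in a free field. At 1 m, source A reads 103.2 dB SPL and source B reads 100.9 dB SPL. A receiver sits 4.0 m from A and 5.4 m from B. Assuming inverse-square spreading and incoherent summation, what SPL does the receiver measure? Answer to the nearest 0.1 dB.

At the listener: L_A = 103.2 − 20·log₁₀(4.0) = 91.16 dB; L_B = 100.9 − 20·log₁₀(5.4) = 86.25 dB.
Combined: 10·log₁₀(10^(91.16/10)+10^(86.25/10)) = 92.4 dB SPL.

92.4 dB SPL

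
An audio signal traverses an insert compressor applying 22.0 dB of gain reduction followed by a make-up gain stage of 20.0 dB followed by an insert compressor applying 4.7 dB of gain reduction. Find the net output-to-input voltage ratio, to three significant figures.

Net gain = (−22.0) + 20.0 + (−4.7) = -6.7 dB.
Voltage ratio = 10^(-6.7/20) = 0.462.

0.462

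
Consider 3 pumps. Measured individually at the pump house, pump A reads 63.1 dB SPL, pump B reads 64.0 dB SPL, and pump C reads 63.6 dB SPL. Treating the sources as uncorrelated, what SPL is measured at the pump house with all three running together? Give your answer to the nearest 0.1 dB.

Uncorrelated sources add in intensity (power), not in dB.
L_total = 10·log₁₀(10^(63.1/10) + 10^(64.0/10) + 10^(63.6/10)) = 10·log₁₀(6844000) = 68.4 dB SPL.

68.4 dB SPL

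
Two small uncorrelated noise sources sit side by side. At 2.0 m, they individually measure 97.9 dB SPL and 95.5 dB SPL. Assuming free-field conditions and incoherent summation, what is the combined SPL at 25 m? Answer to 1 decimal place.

77.9 dB SPL

Combined at 2.0 m: 10·log₁₀(10^(97.9/10)+10^(95.5/10)) = 99.87 dB SPL.
Then apply −20·log₁₀(25/2.0) = -21.94 dB → 77.9 dB SPL.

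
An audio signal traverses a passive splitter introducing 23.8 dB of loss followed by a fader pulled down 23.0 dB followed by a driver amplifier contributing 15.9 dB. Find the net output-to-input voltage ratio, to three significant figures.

0.0285

Net gain = (−23.8) + (−23.0) + 15.9 = -30.9 dB.
Voltage ratio = 10^(-30.9/20) = 0.0285.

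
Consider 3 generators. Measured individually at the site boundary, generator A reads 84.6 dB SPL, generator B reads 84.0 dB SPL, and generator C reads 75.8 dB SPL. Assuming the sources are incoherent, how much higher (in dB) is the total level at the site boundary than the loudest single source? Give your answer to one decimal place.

3.0 dB

Uncorrelated sources add in intensity (power), not in dB.
L_total = 10·log₁₀(10^(84.6/10) + 10^(84.0/10) + 10^(75.8/10)) = 87.62 dB SPL.
Excess over the loudest (84.6 dB): 87.62 − 84.6 = 3.0 dB.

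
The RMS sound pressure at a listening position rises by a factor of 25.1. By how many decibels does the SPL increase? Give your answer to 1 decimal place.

Sound pressure is an amplitude quantity: ΔL = 20·log₁₀(p₂/p₁).
20·log₁₀(25.1) = 28.0 dB.

28.0 dB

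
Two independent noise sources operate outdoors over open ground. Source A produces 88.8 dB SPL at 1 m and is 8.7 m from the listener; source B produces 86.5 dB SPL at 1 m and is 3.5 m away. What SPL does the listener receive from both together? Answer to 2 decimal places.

76.67 dB SPL

At the listener: L_A = 88.8 − 20·log₁₀(8.7) = 70.010 dB; L_B = 86.5 − 20·log₁₀(3.5) = 75.619 dB.
Combined: 10·log₁₀(10^(70.010/10)+10^(75.619/10)) = 76.67 dB SPL.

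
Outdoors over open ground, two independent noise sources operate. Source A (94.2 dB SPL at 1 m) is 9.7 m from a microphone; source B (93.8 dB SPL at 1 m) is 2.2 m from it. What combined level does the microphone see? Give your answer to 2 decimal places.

At the listener: L_A = 94.2 − 20·log₁₀(9.7) = 74.465 dB; L_B = 93.8 − 20·log₁₀(2.2) = 86.952 dB.
Combined: 10·log₁₀(10^(74.465/10)+10^(86.952/10)) = 87.19 dB SPL.

87.19 dB SPL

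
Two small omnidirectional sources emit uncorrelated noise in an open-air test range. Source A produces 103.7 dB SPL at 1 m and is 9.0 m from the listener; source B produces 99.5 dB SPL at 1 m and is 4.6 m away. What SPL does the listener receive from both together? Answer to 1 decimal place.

88.5 dB SPL

At the listener: L_A = 103.7 − 20·log₁₀(9.0) = 84.62 dB; L_B = 99.5 − 20·log₁₀(4.6) = 86.24 dB.
Combined: 10·log₁₀(10^(84.62/10)+10^(86.24/10)) = 88.5 dB SPL.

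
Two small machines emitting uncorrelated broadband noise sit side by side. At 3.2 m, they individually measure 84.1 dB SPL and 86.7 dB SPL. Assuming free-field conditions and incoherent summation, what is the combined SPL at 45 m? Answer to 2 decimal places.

Combined at 3.2 m: 10·log₁₀(10^(84.1/10)+10^(86.7/10)) = 88.602 dB SPL.
Then apply −20·log₁₀(45/3.2) = -22.961 dB → 65.64 dB SPL.

65.64 dB SPL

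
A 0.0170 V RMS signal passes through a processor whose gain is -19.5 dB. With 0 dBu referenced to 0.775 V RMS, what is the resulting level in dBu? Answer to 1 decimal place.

Input level: 20·log₁₀(0.0170/0.775) = -33.18 dBu.
Output: -33.18 − 19.5 = -52.7 dBu.

-52.7 dBu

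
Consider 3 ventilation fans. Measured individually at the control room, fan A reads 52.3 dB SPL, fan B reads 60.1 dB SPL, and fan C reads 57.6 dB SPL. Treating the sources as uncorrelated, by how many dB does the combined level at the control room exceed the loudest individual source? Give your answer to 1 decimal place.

Incoherent sources sum as intensities:
L_total = 10·log₁₀(10^(52.3/10) + 10^(60.1/10) + 10^(57.6/10)) = 62.48 dB SPL.
Excess over the loudest (60.1 dB): 62.48 − 60.1 = 2.4 dB.

2.4 dB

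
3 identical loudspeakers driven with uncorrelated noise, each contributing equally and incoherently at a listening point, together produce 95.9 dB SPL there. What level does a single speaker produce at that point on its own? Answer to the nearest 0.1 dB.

3 equal incoherent sources add 10·log₁₀(3) = 4.77 dB over one source.
L_one = 95.9 − 4.77 = 91.1 dB SPL.

91.1 dB SPL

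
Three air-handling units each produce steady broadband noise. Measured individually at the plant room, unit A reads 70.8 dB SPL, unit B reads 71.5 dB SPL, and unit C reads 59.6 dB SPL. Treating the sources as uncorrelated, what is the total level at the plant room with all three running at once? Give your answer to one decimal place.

74.3 dB SPL

Incoherent sources sum as intensities:
L_total = 10·log₁₀(10^(70.8/10) + 10^(71.5/10) + 10^(59.6/10)) = 10·log₁₀(27060000) = 74.3 dB SPL.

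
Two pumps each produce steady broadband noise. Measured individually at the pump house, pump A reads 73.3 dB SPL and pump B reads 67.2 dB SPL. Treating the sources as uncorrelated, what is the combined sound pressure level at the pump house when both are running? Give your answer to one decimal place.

Uncorrelated sources add in intensity (power), not in dB.
L_total = 10·log₁₀(10^(73.3/10) + 10^(67.2/10)) = 10·log₁₀(26630000) = 74.3 dB SPL.

74.3 dB SPL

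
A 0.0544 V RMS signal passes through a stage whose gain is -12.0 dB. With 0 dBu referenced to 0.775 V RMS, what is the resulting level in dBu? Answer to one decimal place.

-35.1 dBu

Input level: 20·log₁₀(0.0544/0.775) = -23.07 dBu.
Output: -23.07 − 12.0 = -35.1 dBu.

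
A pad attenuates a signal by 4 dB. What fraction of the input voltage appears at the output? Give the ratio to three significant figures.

0.631

Voltage ratio = 10^(dB/20).
10^(-4/20) = 10^(-0.2000) = 0.631.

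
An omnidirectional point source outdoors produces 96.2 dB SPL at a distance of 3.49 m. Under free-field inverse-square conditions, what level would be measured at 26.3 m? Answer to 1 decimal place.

Inverse-square spreading gives ΔL = −20·log₁₀(d₂/d₁).
ΔL = −20·log₁₀(26.3/3.49) = -17.54 dB, so L₂ = 96.2 + (-17.54) = 78.7 dB SPL.

78.7 dB SPL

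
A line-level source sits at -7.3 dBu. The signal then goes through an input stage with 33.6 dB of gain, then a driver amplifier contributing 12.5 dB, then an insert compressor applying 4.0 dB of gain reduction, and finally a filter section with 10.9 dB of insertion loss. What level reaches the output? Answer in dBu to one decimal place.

Cascaded gains and losses add directly in dB.
-7.3 + 33.6 + 12.5 − 4.0 − 10.9 = +23.9 dBu.

+23.9 dBu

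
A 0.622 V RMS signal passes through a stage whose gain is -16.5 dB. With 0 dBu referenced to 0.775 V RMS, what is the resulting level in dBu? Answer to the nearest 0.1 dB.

-18.4 dBu

Input level: 20·log₁₀(0.622/0.775) = -1.91 dBu.
Output: -1.91 − 16.5 = -18.4 dBu.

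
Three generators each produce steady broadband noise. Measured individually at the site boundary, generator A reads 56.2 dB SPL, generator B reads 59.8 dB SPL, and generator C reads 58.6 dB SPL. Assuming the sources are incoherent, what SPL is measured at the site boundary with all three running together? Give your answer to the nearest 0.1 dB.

63.2 dB SPL

Incoherent sources sum as intensities:
L_total = 10·log₁₀(10^(56.2/10) + 10^(59.8/10) + 10^(58.6/10)) = 10·log₁₀(2096000) = 63.2 dB SPL.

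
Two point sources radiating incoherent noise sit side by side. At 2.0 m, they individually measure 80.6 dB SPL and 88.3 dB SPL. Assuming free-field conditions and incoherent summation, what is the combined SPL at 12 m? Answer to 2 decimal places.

73.42 dB SPL

Combined at 2.0 m: 10·log₁₀(10^(80.6/10)+10^(88.3/10)) = 88.981 dB SPL.
Then apply −20·log₁₀(12/2.0) = -15.563 dB → 73.42 dB SPL.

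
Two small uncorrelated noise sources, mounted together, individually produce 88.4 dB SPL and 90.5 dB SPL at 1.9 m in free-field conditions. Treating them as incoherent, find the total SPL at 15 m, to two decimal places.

Combined at 1.9 m: 10·log₁₀(10^(88.4/10)+10^(90.5/10)) = 92.586 dB SPL.
Then apply −20·log₁₀(15/1.9) = -17.947 dB → 74.64 dB SPL.

74.64 dB SPL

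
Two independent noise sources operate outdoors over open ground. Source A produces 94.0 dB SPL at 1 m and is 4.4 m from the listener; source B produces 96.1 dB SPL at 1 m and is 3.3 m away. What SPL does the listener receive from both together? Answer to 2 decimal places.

87.02 dB SPL

At the listener: L_A = 94.0 − 20·log₁₀(4.4) = 81.131 dB; L_B = 96.1 − 20·log₁₀(3.3) = 85.730 dB.
Combined: 10·log₁₀(10^(81.131/10)+10^(85.730/10)) = 87.02 dB SPL.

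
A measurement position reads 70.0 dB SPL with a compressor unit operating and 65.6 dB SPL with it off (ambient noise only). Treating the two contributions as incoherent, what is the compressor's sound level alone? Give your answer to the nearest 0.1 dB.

68.0 dB SPL

Remove the background by subtracting linear intensities:
L_src = 10·log₁₀(10^(70.0/10) − 10^(65.6/10)) = 10·log₁₀(6369000) = 68.0 dB SPL.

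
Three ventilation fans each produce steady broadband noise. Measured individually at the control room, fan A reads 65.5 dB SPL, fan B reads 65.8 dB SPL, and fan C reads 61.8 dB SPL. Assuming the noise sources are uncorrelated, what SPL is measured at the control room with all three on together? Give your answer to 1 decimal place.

69.5 dB SPL

Add the sources as powers (linear), then convert back to dB:
L_total = 10·log₁₀(10^(65.5/10) + 10^(65.8/10) + 10^(61.8/10)) = 10·log₁₀(8864000) = 69.5 dB SPL.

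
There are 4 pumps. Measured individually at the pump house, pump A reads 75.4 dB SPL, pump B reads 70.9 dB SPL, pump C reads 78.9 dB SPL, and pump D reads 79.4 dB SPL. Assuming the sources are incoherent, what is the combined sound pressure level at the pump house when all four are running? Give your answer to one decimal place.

Uncorrelated sources add in intensity (power), not in dB.
L_total = 10·log₁₀(10^(75.4/10) + 10^(70.9/10) + 10^(78.9/10) + 10^(79.4/10)) = 10·log₁₀(211700000) = 83.3 dB SPL.

83.3 dB SPL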